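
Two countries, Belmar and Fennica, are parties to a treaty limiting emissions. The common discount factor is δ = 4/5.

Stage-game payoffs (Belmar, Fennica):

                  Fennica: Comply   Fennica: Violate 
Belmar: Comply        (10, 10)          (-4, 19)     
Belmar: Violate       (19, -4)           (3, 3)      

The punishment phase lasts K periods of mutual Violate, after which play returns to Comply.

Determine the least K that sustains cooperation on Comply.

2

Need Σ_{k=1}^{K} δ^k ≥ (19−10)/(10−3) = 1.2857 at δ = 4/5.
At K = 1 the sum is 0.8000 < 1.2857; at K = 2 it is 1.4400 ≥ 1.2857.
So the minimum punishment length is K = 2.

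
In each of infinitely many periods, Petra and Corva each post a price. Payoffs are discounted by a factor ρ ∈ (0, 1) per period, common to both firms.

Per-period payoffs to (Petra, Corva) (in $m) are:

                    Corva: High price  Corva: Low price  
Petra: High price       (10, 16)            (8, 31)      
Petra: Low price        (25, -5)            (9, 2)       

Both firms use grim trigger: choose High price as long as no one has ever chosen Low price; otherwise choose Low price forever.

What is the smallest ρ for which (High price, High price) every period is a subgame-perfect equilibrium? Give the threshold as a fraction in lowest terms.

15/16

Petra's threshold: (25−10)/(25−9) = 15/16.
Corva's threshold: (31−16)/(31−2) = 15/29.
15/16 > 15/29, so Petra binds and ρ* = 15/16.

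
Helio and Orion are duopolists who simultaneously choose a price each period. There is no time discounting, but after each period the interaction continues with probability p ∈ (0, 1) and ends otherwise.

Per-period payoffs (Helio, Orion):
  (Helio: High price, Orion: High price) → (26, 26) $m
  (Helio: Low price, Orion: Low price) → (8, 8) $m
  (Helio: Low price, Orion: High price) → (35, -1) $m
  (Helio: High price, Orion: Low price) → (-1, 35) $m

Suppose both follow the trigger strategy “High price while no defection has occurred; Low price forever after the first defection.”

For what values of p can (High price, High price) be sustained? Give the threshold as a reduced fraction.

Expected cooperation value is 26 + p·26 + p²·26 + … = 26/(1−p); deviation gives 35 + p·8/(1−p).
26 ≥ 35(1−p) + 8p ⇒ 27p ≥ 9 ⇒ p ≥ 9/27 = 1/3.

1/3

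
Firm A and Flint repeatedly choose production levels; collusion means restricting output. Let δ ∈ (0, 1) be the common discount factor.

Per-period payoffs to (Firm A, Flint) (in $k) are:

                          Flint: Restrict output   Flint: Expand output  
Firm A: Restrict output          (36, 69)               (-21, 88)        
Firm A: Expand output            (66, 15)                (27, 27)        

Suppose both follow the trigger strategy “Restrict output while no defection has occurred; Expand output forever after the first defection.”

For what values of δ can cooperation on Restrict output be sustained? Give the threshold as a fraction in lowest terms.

Firm A's threshold: (66−36)/(66−27) = 10/13.
Flint's threshold: (88−69)/(88−27) = 19/61.
10/13 > 19/61, so Firm A binds and δ* = 10/13.

10/13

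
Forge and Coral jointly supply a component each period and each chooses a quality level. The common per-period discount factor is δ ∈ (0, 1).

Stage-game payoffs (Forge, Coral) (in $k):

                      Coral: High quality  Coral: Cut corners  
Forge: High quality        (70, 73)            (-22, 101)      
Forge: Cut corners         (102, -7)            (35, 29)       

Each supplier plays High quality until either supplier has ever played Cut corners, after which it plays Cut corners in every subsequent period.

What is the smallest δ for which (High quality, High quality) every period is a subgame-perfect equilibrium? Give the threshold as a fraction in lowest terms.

32/67

Forge's threshold: (102−70)/(102−35) = 32/67.
Coral's threshold: (101−73)/(101−29) = 7/18.
32/67 > 7/18, so Forge binds and δ* = 32/67.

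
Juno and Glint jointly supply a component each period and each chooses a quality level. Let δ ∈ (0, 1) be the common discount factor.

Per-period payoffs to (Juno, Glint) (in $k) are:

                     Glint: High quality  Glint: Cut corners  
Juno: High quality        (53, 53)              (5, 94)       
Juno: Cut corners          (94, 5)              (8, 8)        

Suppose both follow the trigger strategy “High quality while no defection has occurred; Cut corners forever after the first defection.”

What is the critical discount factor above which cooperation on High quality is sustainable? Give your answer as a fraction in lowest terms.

Under grim trigger the critical discount factor is (T−C)/(T−P) with T = 94, C = 53, P = 8.
δ* = (94−53)/(94−8) = 41/86.

41/86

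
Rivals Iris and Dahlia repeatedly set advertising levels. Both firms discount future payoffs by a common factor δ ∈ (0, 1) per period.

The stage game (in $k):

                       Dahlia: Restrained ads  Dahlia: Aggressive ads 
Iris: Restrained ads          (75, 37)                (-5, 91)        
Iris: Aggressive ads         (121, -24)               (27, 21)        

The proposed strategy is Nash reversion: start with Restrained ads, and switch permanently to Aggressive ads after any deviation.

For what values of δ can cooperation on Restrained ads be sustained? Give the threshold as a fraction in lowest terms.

27/35

Iris's threshold: (121−75)/(121−27) = 23/47.
Dahlia's threshold: (91−37)/(91−21) = 27/35.
23/47 < 27/35, so Dahlia binds and δ* = 27/35.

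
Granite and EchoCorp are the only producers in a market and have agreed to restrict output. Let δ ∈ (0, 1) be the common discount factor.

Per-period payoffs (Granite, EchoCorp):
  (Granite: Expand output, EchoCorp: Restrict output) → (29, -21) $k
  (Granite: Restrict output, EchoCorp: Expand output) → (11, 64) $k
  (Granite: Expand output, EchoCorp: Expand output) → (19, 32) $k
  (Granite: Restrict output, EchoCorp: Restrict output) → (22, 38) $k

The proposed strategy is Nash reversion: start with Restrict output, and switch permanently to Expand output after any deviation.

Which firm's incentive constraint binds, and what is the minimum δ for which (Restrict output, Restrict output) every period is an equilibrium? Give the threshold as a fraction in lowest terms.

Granite's threshold: (29−22)/(29−19) = 7/10.
EchoCorp's threshold: (64−38)/(64−32) = 13/16.
7/10 < 13/16, so EchoCorp binds and δ* = 13/16.

EchoCorp; δ ≥ 13/16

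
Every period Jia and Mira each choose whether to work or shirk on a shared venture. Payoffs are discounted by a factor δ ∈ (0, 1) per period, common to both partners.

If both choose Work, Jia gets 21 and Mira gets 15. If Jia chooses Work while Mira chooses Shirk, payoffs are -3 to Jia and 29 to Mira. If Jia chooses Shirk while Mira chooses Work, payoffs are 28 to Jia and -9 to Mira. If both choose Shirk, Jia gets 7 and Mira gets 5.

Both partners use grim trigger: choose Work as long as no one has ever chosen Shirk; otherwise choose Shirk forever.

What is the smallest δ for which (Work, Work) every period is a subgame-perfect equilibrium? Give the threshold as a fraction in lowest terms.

7/12

Jia's threshold: (28−21)/(28−7) = 1/3.
Mira's threshold: (29−15)/(29−5) = 7/12.
1/3 < 7/12, so Mira binds and δ* = 7/12.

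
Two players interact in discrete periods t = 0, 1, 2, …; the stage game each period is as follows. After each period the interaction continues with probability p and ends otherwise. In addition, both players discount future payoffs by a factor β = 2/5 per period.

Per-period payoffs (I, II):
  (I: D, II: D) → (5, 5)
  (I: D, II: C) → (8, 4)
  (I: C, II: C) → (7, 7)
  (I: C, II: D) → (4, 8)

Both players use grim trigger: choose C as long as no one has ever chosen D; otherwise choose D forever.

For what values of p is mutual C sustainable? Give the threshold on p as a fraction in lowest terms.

Expected continuation weight on next period's payoff is β·p = 2/5·p, which plays the role of the discount factor.
Cooperation requires 2/5·p ≥ (8−7)/(8−5) = 1/3, hence p ≥ 5/6.

5/6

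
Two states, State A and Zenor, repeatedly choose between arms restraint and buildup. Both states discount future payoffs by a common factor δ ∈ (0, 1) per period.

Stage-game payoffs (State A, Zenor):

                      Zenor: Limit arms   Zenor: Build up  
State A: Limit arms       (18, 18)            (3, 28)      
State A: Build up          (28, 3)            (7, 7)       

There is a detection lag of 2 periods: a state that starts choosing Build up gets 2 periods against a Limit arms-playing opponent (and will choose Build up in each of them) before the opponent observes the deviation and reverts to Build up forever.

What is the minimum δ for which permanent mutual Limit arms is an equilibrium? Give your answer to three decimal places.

0.690

The best deviation is to choose Build up for all 2 undetected periods, earning 28 each, then 7 forever once detected.
Deviation value: 28(1−δ^2)/(1−δ) + 7δ^2/(1−δ); cooperation value: 18/(1−δ).
IC: 18 ≥ 28(1−δ^2) + 7δ^2 = 28 − 21δ^2.
So δ^2 ≥ 10/21, giving δ ≥ (10/21)^(1/2) ≈ 0.690.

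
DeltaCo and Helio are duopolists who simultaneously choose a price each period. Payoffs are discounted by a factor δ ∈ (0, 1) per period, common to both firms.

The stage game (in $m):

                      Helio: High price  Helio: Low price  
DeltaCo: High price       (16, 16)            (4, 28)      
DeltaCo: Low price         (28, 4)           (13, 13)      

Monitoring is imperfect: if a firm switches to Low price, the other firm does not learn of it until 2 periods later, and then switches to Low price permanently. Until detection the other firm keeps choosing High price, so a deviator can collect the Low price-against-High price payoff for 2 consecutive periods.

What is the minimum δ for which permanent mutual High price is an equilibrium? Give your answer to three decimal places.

0.894

Deviating for the 2 undetected periods gains 28−16 = 12 per period over cooperation, then loses 16−13 = 3 per period forever once punishment starts.
Gain: 12(1 + δ + … + δ^1); loss: 3·δ^2/(1−δ).
No profitable deviation ⇔ 12(1−δ^2) ≤ 3·δ^2, i.e. δ^2 ≥ 12/(12+3) = 4/5.
Hence δ ≥ (4/5)^(1/2) ≈ 0.894.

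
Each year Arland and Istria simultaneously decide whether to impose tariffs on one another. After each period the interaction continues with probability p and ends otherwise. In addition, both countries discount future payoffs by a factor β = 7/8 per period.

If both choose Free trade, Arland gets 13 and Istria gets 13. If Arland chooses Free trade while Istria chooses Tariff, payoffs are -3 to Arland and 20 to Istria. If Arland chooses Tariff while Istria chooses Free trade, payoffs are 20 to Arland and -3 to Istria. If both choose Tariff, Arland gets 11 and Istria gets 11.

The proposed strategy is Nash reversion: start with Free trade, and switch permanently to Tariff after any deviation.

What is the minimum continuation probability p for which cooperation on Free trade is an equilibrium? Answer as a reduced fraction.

With continuation probability p and discount β, the effective per-period discount factor is βp.
Grim-trigger IC: βp ≥ (20−13)/(20−11) = 7/9.
So p ≥ (7/9)/(7/8) = 8/9.

8/9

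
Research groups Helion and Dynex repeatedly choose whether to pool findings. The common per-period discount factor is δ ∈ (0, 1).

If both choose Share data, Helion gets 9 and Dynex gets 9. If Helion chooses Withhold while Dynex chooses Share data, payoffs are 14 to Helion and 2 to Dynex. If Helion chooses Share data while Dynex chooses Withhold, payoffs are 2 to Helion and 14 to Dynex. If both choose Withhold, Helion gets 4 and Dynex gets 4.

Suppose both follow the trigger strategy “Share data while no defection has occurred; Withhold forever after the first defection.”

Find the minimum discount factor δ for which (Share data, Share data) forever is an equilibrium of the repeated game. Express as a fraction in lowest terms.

Cooperation forever yields 9 each period: 9/(1−δ).
Deviating yields 14 once, then 4 forever: 14 + 4δ/(1−δ).
No profitable deviation requires 9/(1−δ) ≥ 14 + 4δ/(1−δ).
Multiplying by (1−δ): 9 ≥ 14(1−δ) + 4δ = 14 − 10δ.
So 10δ ≥ 5, i.e. δ ≥ 5/10 = 1/2.

1/2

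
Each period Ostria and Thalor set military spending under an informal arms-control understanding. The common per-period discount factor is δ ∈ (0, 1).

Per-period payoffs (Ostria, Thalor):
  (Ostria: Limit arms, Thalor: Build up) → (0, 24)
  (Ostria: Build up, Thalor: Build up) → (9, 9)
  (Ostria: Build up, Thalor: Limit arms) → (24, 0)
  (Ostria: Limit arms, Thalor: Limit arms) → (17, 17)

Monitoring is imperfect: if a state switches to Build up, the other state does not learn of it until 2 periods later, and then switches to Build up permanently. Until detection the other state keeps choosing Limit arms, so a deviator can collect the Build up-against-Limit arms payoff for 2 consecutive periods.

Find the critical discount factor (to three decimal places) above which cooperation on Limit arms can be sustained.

0.683

Deviating for the 2 undetected periods gains 24−17 = 7 per period over cooperation, then loses 17−9 = 8 per period forever once punishment starts.
Gain: 7(1 + δ + … + δ^1); loss: 8·δ^2/(1−δ).
No profitable deviation ⇔ 7(1−δ^2) ≤ 8·δ^2, i.e. δ^2 ≥ 7/(7+8) = 7/15.
Hence δ ≥ (7/15)^(1/2) ≈ 0.683.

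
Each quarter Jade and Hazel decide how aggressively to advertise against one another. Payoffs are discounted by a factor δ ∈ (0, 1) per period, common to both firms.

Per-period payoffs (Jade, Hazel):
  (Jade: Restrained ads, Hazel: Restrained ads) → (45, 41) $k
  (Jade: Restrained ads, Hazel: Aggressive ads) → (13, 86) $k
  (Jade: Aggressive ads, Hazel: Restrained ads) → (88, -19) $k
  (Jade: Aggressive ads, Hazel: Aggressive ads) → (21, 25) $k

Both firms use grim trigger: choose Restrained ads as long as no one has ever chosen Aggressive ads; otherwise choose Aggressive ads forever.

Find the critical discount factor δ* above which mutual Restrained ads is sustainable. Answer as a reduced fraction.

45/61

Jade: cooperation gives 45 each period; deviation gives 88 once then 21 forever.
  45/(1−δ) ≥ 88 + 21δ/(1−δ) ⇒ δ ≥ 43/67.
Hazel: cooperation gives 41 each period; deviation gives 86 once then 25 forever.
  δ ≥ 45/61.
Both must hold, so the binding constraint is Hazel's: δ ≥ 45/61.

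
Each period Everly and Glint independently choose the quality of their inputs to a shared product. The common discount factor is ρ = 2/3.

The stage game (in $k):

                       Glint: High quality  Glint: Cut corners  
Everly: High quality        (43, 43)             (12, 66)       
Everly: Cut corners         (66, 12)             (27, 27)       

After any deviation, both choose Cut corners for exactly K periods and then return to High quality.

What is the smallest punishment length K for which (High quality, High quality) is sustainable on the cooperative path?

IC: ρ(1−ρ^K)/(1−ρ) ≥ (66−43)/(43−27) = 23/16.
With ρ = 2/3: need 1 − ρ^K ≥ 23/16·(1−2/3)/(2/3), i.e. ρ^K ≤ 0.2812.
Since (2/3)^3 = 0.2963 and (2/3)^4 = 0.1975, the smallest such K is 4.

4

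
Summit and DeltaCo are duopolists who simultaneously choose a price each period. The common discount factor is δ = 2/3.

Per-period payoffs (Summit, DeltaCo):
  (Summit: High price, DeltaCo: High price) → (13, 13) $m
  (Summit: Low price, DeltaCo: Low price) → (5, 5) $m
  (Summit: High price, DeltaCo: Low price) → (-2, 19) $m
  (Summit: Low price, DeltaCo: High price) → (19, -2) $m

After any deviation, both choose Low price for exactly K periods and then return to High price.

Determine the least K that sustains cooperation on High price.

No profitable deviation requires (13−5)(δ+…+δ^K) ≥ 19−13, i.e. δ+…+δ^K ≥ 3/4 ≈ 0.7500.
With δ = 2/3, the partial sums are K=1: 0.6667, K=2: 1.1111.
K = 2 is the first length at which the sum reaches 0.7500.

2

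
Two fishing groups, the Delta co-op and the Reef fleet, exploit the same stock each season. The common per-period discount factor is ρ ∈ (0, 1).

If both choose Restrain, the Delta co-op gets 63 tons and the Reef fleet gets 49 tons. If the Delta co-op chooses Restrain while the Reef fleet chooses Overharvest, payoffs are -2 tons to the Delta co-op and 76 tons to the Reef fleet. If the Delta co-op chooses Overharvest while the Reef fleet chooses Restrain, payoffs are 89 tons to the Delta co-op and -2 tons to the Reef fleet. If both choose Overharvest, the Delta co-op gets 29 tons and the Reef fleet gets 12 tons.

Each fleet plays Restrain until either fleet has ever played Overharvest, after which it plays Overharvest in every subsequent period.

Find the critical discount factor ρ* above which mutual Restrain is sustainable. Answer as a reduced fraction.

13/30

the Delta co-op's threshold: (89−63)/(89−29) = 13/30.
the Reef fleet's threshold: (76−49)/(76−12) = 27/64.
13/30 > 27/64, so the Delta co-op binds and ρ* = 13/30.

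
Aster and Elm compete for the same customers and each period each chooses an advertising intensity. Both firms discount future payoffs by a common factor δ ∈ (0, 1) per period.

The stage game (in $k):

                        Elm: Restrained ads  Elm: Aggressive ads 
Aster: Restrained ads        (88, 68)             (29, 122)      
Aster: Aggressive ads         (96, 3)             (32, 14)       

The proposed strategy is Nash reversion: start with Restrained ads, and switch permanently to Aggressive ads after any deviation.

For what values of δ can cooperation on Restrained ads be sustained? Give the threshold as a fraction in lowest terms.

1/2

Aster's threshold: (96−88)/(96−32) = 1/8.
Elm's threshold: (122−68)/(122−14) = 1/2.
1/8 < 1/2, so Elm binds and δ* = 1/2.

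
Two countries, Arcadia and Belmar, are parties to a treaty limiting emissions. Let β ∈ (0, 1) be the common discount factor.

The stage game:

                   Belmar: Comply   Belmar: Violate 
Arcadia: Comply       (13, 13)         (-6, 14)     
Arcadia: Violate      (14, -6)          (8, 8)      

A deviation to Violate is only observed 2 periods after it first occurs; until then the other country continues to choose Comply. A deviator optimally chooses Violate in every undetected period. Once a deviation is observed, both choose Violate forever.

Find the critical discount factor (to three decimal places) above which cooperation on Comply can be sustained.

A deviator earns 14 for 2 periods, then 8 forever; cooperating earns 13 forever. Multiplying the IC by (1−β):
13 ≥ 14(1−β^2) + 8β^2, so 6·β^2 ≥ 1 and β^2 ≥ 1/6.
β ≥ (1/6)^(1/2) ≈ 0.408.

0.408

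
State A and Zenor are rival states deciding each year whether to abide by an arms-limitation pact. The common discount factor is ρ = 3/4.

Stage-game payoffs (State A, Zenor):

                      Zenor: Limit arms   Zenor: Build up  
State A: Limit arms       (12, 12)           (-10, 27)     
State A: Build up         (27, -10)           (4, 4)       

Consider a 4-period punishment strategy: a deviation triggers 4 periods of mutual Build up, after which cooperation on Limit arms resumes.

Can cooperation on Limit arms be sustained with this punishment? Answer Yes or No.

IC: ρ+…+ρ^4 ≥ (27−12)/(12−4) = 15/8.
At ρ = 3/4: partial sum = 2.0508 ≥ 1.8750. Cooperation sustainable.

Yes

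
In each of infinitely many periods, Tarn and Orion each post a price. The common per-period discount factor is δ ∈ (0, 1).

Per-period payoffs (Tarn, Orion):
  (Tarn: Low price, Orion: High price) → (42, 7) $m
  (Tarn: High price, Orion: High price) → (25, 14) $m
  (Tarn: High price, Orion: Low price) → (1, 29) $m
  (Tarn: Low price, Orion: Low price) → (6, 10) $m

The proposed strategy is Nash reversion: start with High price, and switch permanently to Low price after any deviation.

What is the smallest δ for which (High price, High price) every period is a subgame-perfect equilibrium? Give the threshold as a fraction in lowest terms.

Tarn: cooperation gives 25 each period; deviation gives 42 once then 6 forever.
  25/(1−δ) ≥ 42 + 6δ/(1−δ) ⇒ δ ≥ 17/36.
Orion: cooperation gives 14 each period; deviation gives 29 once then 10 forever.
  δ ≥ 15/19.
Both must hold, so the binding constraint is Orion's: δ ≥ 15/19.

15/19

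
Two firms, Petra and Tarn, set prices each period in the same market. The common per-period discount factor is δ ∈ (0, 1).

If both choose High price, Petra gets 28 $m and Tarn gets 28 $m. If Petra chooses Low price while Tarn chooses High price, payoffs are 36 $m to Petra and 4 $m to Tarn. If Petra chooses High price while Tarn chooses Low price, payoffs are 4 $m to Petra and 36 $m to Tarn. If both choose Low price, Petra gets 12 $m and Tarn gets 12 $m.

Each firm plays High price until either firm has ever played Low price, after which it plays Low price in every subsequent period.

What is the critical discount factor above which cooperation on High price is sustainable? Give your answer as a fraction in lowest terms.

1/3

One-period gain from deviating is 36 − 28 = 8. The loss is 28 − 12 = 16 in every subsequent period, with present value 16·δ/(1−δ).
Deviation is unprofitable when 16·δ/(1−δ) ≥ 8, i.e. δ/(1−δ) ≥ 1/2.
Equivalently δ ≥ 8/(8+16) = 1/3.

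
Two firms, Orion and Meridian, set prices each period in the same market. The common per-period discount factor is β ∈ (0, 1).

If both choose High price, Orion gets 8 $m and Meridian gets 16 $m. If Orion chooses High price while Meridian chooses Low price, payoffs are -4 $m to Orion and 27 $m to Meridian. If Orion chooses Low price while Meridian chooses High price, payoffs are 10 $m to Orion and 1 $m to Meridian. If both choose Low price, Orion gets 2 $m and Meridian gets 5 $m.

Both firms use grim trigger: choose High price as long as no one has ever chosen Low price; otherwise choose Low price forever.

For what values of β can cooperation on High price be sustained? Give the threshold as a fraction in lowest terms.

1/2

For Orion: deviation gain 10−8 = 2, per-period punishment loss 8−2 = 6. IC gives β ≥ 2/8 = 1/4.
For Meridian: gain 11, loss 11 per period, so β ≥ 11/22 = 1/2.
The tighter constraint is Meridian's, so cooperation needs β ≥ 1/2.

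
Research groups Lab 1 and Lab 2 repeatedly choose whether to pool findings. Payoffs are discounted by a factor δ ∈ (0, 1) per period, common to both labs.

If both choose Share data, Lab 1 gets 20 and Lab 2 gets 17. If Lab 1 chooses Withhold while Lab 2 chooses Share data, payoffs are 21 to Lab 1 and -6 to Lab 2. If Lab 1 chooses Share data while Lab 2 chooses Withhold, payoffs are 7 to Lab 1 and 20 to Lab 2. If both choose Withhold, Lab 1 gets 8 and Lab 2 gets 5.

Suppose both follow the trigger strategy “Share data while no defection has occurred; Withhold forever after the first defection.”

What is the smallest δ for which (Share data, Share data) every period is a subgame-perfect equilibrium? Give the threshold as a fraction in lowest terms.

For Lab 1: deviation gain 21−20 = 1, per-period punishment loss 20−8 = 12. IC gives δ ≥ 1/13.
For Lab 2: gain 3, loss 12 per period, so δ ≥ 3/15 = 1/5.
The tighter constraint is Lab 2's, so cooperation needs δ ≥ 1/5.

1/5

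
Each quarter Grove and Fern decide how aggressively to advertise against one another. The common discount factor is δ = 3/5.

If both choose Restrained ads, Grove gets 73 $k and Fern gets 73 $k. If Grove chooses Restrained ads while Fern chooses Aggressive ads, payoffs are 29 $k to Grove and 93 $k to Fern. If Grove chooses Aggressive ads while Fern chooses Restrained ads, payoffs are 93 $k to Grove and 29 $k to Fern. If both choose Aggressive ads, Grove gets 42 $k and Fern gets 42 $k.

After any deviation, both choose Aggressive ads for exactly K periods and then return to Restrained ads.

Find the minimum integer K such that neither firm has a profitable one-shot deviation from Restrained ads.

IC: δ(1−δ^K)/(1−δ) ≥ (93−73)/(73−42) = 20/31.
With δ = 3/5: need 1 − δ^K ≥ 20/31·(1−3/5)/(3/5), i.e. δ^K ≤ 0.5699.
Since (3/5)^1 = 0.6000 and (3/5)^2 = 0.3600, the smallest such K is 2.

2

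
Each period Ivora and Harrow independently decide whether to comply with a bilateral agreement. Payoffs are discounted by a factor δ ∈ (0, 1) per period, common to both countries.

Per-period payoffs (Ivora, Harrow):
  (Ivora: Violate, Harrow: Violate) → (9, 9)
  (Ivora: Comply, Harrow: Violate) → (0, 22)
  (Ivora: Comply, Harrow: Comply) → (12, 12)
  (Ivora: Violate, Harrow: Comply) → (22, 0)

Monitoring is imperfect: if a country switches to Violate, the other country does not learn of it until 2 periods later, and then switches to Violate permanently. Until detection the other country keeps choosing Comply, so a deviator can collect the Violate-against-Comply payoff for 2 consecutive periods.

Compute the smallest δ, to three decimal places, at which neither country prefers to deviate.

The best deviation is to choose Violate for all 2 undetected periods, earning 22 each, then 9 forever once detected.
Deviation value: 22(1−δ^2)/(1−δ) + 9δ^2/(1−δ); cooperation value: 12/(1−δ).
IC: 12 ≥ 22(1−δ^2) + 9δ^2 = 22 − 13δ^2.
So δ^2 ≥ 10/13, giving δ ≥ (10/13)^(1/2) ≈ 0.877.

0.877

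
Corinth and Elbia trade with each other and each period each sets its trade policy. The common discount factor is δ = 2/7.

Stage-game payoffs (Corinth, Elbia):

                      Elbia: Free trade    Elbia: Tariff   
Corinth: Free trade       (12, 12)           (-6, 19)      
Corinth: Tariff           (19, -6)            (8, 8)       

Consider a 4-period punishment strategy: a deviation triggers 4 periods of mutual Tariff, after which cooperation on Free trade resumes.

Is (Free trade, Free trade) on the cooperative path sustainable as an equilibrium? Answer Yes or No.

No

A one-shot deviation gives 19 now, then 8 for 4 periods, then back to 12.
Gain from deviating: (19−12) today; loss: (12−8) in each of the next 4 periods.
No-deviation condition: (12−8)(δ+…+δ^4) ≥ 19−12, i.e. δ+…+δ^4 ≥ 7/4.
At δ = 2/7: δ+…+δ^4 = 0.3973 < 1.7500.
So cooperation is not sustainable.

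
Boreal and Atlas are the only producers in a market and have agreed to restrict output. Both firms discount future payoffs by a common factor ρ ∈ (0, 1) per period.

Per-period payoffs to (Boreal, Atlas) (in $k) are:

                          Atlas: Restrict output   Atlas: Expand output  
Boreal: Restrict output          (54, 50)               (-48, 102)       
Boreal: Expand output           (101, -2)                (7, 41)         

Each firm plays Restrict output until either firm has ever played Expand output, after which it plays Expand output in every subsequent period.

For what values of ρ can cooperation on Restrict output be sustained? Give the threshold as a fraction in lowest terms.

52/61

Boreal: cooperation gives 54 each period; deviation gives 101 once then 7 forever.
  54/(1−ρ) ≥ 101 + 7ρ/(1−ρ) ⇒ ρ ≥ 47/94 = 1/2.
Atlas: cooperation gives 50 each period; deviation gives 102 once then 41 forever.
  ρ ≥ 52/61.
Both must hold, so the binding constraint is Atlas's: ρ ≥ 52/61.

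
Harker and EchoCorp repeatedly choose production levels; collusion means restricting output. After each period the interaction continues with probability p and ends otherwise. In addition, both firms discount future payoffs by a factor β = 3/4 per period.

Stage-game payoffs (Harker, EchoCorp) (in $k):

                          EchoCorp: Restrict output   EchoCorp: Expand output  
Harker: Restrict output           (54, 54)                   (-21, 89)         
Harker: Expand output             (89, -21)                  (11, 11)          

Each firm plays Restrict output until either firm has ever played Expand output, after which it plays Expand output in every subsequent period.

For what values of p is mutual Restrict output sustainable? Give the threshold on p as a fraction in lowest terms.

Expected continuation weight on next period's payoff is β·p = 3/4·p, which plays the role of the discount factor.
Cooperation requires 3/4·p ≥ (89−54)/(89−11) = 35/78, hence p ≥ 70/117.

70/117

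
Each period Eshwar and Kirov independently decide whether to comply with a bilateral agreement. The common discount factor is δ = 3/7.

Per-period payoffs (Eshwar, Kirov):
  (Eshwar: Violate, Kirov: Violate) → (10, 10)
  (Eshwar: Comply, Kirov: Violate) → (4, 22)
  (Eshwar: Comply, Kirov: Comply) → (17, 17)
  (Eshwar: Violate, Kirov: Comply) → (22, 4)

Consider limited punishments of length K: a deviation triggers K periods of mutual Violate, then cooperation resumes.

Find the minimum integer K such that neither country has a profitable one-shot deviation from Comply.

4

Need Σ_{k=1}^{K} δ^k ≥ (22−17)/(17−10) = 0.7143 at δ = 3/7.
At K = 3 the sum is 0.6910 < 0.7143; at K = 4 it is 0.7247 ≥ 0.7143.
So the minimum punishment length is K = 4.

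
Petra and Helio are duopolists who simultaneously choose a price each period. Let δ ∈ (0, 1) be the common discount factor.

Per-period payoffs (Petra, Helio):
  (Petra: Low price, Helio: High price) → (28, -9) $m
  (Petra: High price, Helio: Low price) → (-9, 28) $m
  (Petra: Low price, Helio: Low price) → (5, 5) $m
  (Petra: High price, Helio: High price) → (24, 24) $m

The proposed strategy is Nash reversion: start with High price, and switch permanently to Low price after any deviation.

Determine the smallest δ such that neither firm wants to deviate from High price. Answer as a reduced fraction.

4/23

24/(1−δ) ≥ 28 + 5δ/(1−δ)
24 ≥ 28 − 23δ
δ ≥ 4/23.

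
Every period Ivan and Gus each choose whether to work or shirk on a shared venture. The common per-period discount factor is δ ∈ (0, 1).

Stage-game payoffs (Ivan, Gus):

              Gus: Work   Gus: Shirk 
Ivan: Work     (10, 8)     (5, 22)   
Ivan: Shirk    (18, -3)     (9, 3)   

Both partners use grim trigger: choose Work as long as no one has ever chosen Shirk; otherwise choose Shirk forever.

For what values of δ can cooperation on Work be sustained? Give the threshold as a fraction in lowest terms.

For Ivan: deviation gain 18−10 = 8, per-period punishment loss 10−9 = 1. IC gives δ ≥ 8/9.
For Gus: gain 14, loss 5 per period, so δ ≥ 14/19.
The tighter constraint is Ivan's, so cooperation needs δ ≥ 8/9.

8/9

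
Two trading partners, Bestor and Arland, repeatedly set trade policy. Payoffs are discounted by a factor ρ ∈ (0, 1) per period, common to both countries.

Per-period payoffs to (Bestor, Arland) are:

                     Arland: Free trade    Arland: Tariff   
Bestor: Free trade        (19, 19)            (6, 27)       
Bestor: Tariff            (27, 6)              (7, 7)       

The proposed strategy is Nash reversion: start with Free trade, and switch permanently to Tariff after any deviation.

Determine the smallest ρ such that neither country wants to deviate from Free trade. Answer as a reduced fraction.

Under grim trigger the critical discount factor is (T−C)/(T−P) with T = 27, C = 19, P = 7.
ρ* = (27−19)/(27−7) = 8/20 = 2/5.

2/5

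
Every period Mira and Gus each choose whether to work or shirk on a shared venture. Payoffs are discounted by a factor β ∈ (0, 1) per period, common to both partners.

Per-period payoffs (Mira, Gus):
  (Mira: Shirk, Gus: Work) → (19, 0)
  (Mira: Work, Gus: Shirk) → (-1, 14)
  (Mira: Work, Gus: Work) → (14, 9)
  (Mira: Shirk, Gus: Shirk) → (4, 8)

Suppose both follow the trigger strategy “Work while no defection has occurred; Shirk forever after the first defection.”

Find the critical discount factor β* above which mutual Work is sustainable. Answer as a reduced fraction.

Mira: cooperation gives 14 each period; deviation gives 19 once then 4 forever.
  14/(1−β) ≥ 19 + 4β/(1−β) ⇒ β ≥ 5/15 = 1/3.
Gus: cooperation gives 9 each period; deviation gives 14 once then 8 forever.
  β ≥ 5/6.
Both must hold, so the binding constraint is Gus's: β ≥ 5/6.

5/6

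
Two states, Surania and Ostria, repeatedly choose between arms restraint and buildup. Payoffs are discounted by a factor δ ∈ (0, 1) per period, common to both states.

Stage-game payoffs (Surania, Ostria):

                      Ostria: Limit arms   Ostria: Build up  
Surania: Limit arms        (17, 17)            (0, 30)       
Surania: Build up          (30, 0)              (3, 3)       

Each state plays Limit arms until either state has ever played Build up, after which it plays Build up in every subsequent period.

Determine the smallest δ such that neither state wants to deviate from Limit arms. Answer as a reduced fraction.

13/27

17/(1−δ) ≥ 30 + 3δ/(1−δ)
17 ≥ 30 − 27δ
δ ≥ 13/27.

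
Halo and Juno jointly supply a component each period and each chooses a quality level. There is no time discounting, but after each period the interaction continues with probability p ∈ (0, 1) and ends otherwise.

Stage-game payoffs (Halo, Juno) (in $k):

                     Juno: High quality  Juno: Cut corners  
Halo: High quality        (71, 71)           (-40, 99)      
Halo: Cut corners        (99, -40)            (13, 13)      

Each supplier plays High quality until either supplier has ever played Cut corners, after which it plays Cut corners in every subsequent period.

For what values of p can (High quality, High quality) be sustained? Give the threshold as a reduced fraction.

With no time discounting, the continuation probability p plays the role of the discount factor.
Grim-trigger IC: 71/(1−p) ≥ 99 + 13p/(1−p) ⇒ p ≥ (99−71)/(99−13) = 14/43.

14/43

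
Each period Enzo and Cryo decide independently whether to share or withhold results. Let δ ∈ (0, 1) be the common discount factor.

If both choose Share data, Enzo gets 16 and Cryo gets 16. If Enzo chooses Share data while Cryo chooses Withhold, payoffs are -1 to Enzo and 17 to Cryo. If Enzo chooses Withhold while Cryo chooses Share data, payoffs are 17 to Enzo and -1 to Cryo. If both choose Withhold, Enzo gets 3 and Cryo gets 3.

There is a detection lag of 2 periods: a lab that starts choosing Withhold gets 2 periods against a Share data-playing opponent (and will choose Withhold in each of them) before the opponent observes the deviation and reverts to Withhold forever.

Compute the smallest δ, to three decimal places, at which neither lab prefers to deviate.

The best deviation is to choose Withhold for all 2 undetected periods, earning 17 each, then 3 forever once detected.
Deviation value: 17(1−δ^2)/(1−δ) + 3δ^2/(1−δ); cooperation value: 16/(1−δ).
IC: 16 ≥ 17(1−δ^2) + 3δ^2 = 17 − 14δ^2.
So δ^2 ≥ 1/14, giving δ ≥ (1/14)^(1/2) ≈ 0.267.

0.267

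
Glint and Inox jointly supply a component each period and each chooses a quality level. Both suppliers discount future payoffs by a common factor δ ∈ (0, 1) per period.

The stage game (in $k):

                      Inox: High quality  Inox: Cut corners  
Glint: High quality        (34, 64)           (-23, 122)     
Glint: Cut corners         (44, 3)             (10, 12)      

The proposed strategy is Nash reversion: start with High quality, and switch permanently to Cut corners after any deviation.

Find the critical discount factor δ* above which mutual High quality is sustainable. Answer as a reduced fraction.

Glint: cooperation gives 34 each period; deviation gives 44 once then 10 forever.
  34/(1−δ) ≥ 44 + 10δ/(1−δ) ⇒ δ ≥ 10/34 = 5/17.
Inox: cooperation gives 64 each period; deviation gives 122 once then 12 forever.
  δ ≥ 58/110 = 29/55.
Both must hold, so the binding constraint is Inox's: δ ≥ 29/55.

29/55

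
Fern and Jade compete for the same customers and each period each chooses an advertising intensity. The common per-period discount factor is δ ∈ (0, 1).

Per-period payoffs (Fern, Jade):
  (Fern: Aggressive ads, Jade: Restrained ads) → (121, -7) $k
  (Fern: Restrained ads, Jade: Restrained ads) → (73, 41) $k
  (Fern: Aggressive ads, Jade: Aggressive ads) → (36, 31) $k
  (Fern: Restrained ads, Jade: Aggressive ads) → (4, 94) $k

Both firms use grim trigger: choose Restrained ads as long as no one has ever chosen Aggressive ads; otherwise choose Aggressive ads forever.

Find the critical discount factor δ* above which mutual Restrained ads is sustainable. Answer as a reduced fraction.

53/63

Fern: cooperation gives 73 each period; deviation gives 121 once then 36 forever.
  73/(1−δ) ≥ 121 + 36δ/(1−δ) ⇒ δ ≥ 48/85.
Jade: cooperation gives 41 each period; deviation gives 94 once then 31 forever.
  δ ≥ 53/63.
Both must hold, so the binding constraint is Jade's: δ ≥ 53/63.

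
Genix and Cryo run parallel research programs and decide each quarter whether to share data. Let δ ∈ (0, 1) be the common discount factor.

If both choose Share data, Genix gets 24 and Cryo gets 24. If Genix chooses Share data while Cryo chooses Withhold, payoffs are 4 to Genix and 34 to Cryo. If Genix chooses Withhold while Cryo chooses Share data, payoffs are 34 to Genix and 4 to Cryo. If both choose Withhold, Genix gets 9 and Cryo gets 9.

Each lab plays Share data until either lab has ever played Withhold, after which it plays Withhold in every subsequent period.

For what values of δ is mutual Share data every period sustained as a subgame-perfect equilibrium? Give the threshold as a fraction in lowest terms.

Cooperation forever yields 24 each period: 24/(1−δ).
Deviating yields 34 once, then 9 forever: 34 + 9δ/(1−δ).
No profitable deviation requires 24/(1−δ) ≥ 34 + 9δ/(1−δ).
Multiplying by (1−δ): 24 ≥ 34(1−δ) + 9δ = 34 − 25δ.
So 25δ ≥ 10, i.e. δ ≥ 10/25 = 2/5.

2/5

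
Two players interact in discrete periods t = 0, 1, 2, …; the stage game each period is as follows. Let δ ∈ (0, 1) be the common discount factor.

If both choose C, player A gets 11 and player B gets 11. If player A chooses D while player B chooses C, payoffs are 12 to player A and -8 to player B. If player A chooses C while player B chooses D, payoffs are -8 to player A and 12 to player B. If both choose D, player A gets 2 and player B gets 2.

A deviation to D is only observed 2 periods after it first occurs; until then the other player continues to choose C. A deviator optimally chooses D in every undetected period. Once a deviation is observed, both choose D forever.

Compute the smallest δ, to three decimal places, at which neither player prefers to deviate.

Deviating for the 2 undetected periods gains 12−11 = 1 per period over cooperation, then loses 11−2 = 9 per period forever once punishment starts.
Gain: 1(1 + δ + … + δ^1); loss: 9·δ^2/(1−δ).
No profitable deviation ⇔ 1(1−δ^2) ≤ 9·δ^2, i.e. δ^2 ≥ 1/(1+9) = 1/10.
Hence δ ≥ (1/10)^(1/2) ≈ 0.316.

0.316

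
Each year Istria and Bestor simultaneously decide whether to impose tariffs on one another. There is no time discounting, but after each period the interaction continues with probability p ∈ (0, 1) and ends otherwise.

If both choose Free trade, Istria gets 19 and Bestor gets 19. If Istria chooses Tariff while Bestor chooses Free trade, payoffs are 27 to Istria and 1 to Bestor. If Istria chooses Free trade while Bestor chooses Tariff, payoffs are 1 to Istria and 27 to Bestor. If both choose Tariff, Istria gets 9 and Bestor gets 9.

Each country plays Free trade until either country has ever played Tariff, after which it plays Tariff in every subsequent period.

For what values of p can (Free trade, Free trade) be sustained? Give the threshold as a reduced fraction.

Expected cooperation value is 19 + p·19 + p²·19 + … = 19/(1−p); deviation gives 27 + p·9/(1−p).
19 ≥ 27(1−p) + 9p ⇒ 18p ≥ 8 ⇒ p ≥ 8/18 = 4/9.

4/9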